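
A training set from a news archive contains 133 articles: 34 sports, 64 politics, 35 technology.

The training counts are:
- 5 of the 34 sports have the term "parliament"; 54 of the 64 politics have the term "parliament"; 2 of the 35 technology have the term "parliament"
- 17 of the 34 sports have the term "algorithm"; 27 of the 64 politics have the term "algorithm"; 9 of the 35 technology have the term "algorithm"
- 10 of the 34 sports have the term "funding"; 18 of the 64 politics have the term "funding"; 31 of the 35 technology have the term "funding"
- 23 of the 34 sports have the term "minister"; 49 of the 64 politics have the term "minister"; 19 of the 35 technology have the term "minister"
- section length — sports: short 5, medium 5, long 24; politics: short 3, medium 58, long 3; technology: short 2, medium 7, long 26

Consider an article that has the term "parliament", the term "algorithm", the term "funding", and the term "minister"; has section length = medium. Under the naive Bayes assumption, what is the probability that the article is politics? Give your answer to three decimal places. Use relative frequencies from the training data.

0.973

sports: (34/133) × (5/34) × (17/34) × (10/34) × (23/34) × (5/34) ≈ 0.000549983
politics: (64/133) × (54/64) × (27/64) × (18/64) × (49/64) × (58/64) ≈ 0.0334259
technology: (35/133) × (2/35) × (9/35) × (31/35) × (19/35) × (7/35) ≈ 0.000371845
P(politics | x) = 0.0334259 / 0.034347728 ≈ 0.973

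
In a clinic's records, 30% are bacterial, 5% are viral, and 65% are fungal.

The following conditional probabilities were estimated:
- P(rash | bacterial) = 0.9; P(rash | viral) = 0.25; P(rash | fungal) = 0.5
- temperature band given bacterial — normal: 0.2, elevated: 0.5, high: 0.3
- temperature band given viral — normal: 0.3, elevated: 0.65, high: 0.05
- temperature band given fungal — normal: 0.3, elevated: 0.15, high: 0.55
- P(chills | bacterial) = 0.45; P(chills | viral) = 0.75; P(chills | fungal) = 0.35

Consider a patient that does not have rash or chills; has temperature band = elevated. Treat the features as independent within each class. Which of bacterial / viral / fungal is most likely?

fungal

bacterial: 0.3 × (1−0.9) × 0.5 × (1−0.45) = 0.00825
viral: 0.05 × (1−0.25) × 0.65 × (1−0.75) = 0.00609375
fungal: 0.65 × (1−0.5) × 0.15 × (1−0.35) = 0.0316875
Highest score → fungal.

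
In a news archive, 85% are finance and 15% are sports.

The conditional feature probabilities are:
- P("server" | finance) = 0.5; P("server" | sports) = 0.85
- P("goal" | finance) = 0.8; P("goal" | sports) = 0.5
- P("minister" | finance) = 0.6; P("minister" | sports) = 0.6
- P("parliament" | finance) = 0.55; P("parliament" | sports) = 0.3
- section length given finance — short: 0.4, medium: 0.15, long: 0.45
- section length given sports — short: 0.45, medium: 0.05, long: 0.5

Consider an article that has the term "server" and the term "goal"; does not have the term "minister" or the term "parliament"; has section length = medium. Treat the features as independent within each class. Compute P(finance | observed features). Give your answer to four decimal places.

0.9114

finance: 0.85 × 0.5 × 0.8 × (1−0.6) × (1−0.55) × 0.15 = 0.00918
sports: 0.15 × 0.85 × 0.5 × (1−0.6) × (1−0.3) × 0.05 = 0.0008925
P(finance | x) = 0.00918 / 0.0100725 ≈ 0.9114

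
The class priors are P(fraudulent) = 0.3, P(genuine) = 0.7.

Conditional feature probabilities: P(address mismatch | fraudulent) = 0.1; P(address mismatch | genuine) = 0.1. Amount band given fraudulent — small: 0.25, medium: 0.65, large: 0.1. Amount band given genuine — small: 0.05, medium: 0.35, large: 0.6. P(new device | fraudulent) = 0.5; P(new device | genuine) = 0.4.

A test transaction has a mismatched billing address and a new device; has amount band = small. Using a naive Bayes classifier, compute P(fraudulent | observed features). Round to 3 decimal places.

0.728

fraudulent: 0.3 × 0.1 × 0.25 × 0.5 = 0.00375
genuine: 0.7 × 0.1 × 0.05 × 0.4 = 0.0014
P(fraudulent | x) = 0.00375 / 0.00515 ≈ 0.728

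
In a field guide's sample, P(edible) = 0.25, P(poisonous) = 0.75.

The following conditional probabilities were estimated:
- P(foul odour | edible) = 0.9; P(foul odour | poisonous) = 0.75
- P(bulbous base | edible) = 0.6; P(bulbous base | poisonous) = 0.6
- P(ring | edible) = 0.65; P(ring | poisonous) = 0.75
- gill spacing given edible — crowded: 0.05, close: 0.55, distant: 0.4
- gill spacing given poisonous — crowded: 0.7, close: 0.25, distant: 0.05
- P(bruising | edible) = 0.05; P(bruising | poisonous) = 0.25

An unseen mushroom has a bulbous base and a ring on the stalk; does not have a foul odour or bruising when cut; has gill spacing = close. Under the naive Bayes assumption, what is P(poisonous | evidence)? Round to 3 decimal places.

edible: 0.25 × (1−0.9) × 0.6 × 0.65 × 0.55 × (1−0.05) = 0.005094375
poisonous: 0.75 × (1−0.75) × 0.6 × 0.75 × 0.25 × (1−0.25) = 0.0158203125
P(poisonous | x) = 0.0158203125 / 0.0209146875 ≈ 0.756

0.756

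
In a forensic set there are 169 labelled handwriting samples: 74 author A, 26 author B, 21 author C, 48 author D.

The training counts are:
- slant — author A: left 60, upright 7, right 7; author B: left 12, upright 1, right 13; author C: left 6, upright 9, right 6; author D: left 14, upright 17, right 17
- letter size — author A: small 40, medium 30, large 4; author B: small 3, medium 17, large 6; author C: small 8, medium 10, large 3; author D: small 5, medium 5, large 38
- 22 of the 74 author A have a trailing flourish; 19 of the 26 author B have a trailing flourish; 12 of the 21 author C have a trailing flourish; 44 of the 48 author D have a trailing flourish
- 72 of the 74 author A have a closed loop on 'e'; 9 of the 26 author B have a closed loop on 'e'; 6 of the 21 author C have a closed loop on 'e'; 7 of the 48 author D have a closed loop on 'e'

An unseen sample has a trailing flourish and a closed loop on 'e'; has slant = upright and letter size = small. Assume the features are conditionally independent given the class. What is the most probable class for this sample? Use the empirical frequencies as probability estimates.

author A: (74/169) × (7/74) × (40/74) × (22/74) × (72/74) ≈ 0.00647637
author B: (26/169) × (1/26) × (3/26) × (19/26) × (9/26) ≈ 0.000172707
author C: (21/169) × (9/21) × (8/21) × (12/21) × (6/21) ≈ 0.00331223
author D: (48/169) × (17/48) × (5/48) × (44/48) × (7/48) ≈ 0.00140075
Highest score → author A.

author A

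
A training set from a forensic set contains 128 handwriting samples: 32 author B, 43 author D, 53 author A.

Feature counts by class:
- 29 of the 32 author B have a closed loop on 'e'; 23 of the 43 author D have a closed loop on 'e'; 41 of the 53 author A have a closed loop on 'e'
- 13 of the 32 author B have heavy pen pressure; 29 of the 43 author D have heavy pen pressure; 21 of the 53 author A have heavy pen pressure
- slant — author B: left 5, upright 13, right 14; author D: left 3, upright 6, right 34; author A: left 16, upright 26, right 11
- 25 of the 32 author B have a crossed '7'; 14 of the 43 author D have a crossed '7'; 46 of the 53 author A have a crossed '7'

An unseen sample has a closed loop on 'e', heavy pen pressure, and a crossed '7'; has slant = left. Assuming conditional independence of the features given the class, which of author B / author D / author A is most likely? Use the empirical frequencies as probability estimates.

author A

author B: (32/128) × (29/32) × (13/32) × (5/32) × (25/32) = 0.0112354755401611328125
author D: (43/128) × (23/43) × (29/43) × (3/43) × (14/43) ≈ 0.00275271
author A: (53/128) × (41/53) × (21/53) × (16/53) × (46/53) ≈ 0.033254
Highest score → author A.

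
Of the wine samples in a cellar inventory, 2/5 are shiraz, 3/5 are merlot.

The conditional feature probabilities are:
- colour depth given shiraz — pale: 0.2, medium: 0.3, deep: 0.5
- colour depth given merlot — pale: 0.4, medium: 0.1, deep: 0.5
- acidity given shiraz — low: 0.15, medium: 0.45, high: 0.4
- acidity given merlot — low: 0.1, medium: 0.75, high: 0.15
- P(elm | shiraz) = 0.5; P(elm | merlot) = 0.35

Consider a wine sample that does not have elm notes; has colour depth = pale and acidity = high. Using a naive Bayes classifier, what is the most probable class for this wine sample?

merlot

shiraz: 0.4 × 0.2 × 0.4 × (1−0.5) = 0.016
merlot: 0.6 × 0.4 × 0.15 × (1−0.35) = 0.0234
Highest score → merlot.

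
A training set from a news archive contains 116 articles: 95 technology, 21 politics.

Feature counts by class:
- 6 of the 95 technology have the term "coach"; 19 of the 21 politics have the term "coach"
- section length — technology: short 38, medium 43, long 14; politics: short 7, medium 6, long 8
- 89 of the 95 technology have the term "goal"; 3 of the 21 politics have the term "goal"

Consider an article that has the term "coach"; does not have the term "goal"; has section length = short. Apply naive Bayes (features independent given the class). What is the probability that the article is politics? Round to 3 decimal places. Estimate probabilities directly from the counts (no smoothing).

0.973

technology: (95/116) × (6/95) × (38/95) × (6/95) ≈ 0.00130672
politics: (21/116) × (19/21) × (7/21) × (18/21) ≈ 0.046798
P(politics | x) = 0.046798 / 0.04810472 ≈ 0.973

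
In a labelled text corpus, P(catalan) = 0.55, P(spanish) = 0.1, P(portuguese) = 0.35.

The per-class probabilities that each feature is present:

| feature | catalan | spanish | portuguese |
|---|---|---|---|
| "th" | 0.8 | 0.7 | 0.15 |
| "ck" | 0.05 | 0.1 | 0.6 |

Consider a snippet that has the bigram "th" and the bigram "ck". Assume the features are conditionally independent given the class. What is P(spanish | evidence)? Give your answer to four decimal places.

0.1157

catalan: 0.55 × 0.8 × 0.05 = 0.022
spanish: 0.1 × 0.7 × 0.1 = 0.007
portuguese: 0.35 × 0.15 × 0.6 = 0.0315
P(spanish | x) = 0.007 / 0.0605 ≈ 0.1157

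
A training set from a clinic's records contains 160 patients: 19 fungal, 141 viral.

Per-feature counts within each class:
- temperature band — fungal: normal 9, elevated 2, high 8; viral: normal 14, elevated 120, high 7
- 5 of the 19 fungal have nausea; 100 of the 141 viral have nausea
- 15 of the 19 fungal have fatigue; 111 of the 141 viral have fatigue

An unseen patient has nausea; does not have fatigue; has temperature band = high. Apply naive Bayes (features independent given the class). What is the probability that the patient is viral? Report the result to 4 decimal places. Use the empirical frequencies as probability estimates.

fungal: (19/160) × (8/19) × (5/19) × (4/19) ≈ 0.00277008
viral: (141/160) × (7/141) × (100/141) × (30/141) ≈ 0.00660178
P(viral | x) = 0.00660178 / 0.00937186 ≈ 0.7044

0.7044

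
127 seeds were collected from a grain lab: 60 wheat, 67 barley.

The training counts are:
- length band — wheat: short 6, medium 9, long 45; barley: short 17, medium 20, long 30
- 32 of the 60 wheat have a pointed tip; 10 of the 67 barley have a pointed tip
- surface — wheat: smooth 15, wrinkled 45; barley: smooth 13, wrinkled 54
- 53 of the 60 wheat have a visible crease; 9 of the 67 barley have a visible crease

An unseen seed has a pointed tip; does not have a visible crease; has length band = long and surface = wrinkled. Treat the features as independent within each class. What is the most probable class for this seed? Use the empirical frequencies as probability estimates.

barley

wheat: (60/127) × (45/60) × (32/60) × (45/60) × (7/60) ≈ 0.0165354
barley: (67/127) × (30/67) × (10/67) × (54/67) × (58/67) ≈ 0.0245989
Highest score → barley.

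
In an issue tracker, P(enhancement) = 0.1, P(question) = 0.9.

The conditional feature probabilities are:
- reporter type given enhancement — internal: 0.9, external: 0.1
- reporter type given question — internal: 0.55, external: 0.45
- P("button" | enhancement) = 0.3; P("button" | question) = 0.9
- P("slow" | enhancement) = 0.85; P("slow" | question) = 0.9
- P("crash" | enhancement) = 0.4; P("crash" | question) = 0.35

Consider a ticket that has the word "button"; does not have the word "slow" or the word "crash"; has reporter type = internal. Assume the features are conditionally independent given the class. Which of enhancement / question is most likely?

enhancement: 0.1 × 0.9 × 0.3 × (1−0.85) × (1−0.4) = 0.00243
question: 0.9 × 0.55 × 0.9 × (1−0.9) × (1−0.35) = 0.0289575
Highest score → question.

question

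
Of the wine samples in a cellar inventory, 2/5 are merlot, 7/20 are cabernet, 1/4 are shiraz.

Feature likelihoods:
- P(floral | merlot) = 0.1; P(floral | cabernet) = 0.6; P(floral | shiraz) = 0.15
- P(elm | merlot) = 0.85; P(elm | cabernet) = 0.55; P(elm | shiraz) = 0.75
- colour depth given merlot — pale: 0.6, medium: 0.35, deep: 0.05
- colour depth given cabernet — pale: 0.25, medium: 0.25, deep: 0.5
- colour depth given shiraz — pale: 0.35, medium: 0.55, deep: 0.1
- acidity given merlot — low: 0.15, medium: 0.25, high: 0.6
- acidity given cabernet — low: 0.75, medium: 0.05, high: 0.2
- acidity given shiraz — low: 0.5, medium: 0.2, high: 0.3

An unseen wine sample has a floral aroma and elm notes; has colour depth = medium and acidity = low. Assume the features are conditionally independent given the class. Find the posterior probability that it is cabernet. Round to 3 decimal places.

merlot: 0.4 × 0.1 × 0.85 × 0.35 × 0.15 = 0.001785
cabernet: 0.35 × 0.6 × 0.55 × 0.25 × 0.75 = 0.02165625
shiraz: 0.25 × 0.15 × 0.75 × 0.55 × 0.5 = 0.007734375
P(cabernet | x) = 0.02165625 / 0.031175625 ≈ 0.695

0.695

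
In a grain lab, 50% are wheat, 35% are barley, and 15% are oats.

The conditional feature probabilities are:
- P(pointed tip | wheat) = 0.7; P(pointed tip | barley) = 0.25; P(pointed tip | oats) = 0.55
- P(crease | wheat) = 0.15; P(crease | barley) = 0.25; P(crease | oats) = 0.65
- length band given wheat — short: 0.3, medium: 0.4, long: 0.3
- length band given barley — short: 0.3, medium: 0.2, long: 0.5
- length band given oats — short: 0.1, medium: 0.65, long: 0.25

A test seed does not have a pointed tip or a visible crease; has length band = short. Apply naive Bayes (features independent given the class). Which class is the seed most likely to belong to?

wheat: 0.5 × (1−0.7) × (1−0.15) × 0.3 = 0.03825
barley: 0.35 × (1−0.25) × (1−0.25) × 0.3 = 0.0590625
oats: 0.15 × (1−0.55) × (1−0.65) × 0.1 = 0.0023625
Highest score → barley.

barley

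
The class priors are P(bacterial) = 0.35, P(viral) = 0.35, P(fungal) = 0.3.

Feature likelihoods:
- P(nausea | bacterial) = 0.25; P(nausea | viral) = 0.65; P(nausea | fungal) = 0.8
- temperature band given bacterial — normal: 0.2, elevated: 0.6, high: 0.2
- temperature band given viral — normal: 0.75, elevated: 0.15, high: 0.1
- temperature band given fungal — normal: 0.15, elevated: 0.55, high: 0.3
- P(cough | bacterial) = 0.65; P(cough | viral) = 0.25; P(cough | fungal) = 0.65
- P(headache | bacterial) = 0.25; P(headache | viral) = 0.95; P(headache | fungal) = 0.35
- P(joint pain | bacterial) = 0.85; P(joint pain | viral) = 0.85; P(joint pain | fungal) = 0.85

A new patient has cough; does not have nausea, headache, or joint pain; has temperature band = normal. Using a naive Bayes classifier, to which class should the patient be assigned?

bacterial: 0.35 × (1−0.25) × 0.2 × 0.65 × (1−0.25) × (1−0.85) = 0.0038390625
viral: 0.35 × (1−0.65) × 0.75 × 0.25 × (1−0.95) × (1−0.85) = 0.000172265625
fungal: 0.3 × (1−0.8) × 0.15 × 0.65 × (1−0.35) × (1−0.85) = 0.000570375
Highest score → bacterial.

bacterial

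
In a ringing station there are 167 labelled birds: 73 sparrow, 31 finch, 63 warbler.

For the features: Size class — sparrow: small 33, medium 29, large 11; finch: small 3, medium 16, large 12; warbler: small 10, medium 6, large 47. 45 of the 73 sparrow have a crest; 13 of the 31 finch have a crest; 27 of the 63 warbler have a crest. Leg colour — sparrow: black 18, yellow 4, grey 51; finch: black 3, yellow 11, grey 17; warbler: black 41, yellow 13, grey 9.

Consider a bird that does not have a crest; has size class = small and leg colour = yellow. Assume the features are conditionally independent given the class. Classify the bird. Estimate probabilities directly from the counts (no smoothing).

warbler

sparrow: (73/167) × (33/73) × (28/73) × (4/73) ≈ 0.00415307
finch: (31/167) × (3/31) × (18/31) × (11/31) ≈ 0.00370123
warbler: (63/167) × (10/63) × (36/63) × (13/63) ≈ 0.00706071
Highest score → warbler.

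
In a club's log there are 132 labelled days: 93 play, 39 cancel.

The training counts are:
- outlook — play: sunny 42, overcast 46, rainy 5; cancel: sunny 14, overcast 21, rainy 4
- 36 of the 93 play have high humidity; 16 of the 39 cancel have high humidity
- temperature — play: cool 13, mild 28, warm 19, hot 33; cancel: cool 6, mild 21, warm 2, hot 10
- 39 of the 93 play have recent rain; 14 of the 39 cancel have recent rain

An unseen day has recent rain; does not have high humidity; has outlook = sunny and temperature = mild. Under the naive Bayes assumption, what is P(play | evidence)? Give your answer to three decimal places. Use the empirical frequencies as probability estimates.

play: (93/132) × (42/93) × (57/93) × (28/93) × (39/93) ≈ 0.024622
cancel: (39/132) × (14/39) × (23/39) × (21/39) × (14/39) ≈ 0.0120903
P(play | x) = 0.024622 / 0.0367123 ≈ 0.671

0.671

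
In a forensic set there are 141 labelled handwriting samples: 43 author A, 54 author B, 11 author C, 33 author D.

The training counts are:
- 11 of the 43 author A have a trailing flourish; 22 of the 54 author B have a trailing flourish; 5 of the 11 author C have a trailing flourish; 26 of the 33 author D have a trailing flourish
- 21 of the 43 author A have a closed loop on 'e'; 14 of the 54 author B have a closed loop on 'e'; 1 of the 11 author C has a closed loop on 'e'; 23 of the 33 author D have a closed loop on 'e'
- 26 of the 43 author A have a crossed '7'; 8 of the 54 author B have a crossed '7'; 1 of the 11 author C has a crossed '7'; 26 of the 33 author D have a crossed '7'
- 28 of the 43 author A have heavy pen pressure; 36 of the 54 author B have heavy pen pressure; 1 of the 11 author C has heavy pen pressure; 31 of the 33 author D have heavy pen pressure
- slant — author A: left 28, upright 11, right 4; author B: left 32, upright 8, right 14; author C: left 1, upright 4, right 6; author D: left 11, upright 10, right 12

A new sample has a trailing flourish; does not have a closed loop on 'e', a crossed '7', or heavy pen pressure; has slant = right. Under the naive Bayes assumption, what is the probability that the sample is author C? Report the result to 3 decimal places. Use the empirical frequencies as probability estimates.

author A: (43/141) × (11/43) × (22/43) × (17/43) × (15/43) × (4/43) ≈ 0.000512062
author B: (54/141) × (22/54) × (40/54) × (46/54) × (18/54) × (14/54) ≈ 0.00850838
author C: (11/141) × (5/11) × (10/11) × (10/11) × (10/11) × (6/11) ≈ 0.0145322
author D: (33/141) × (26/33) × (10/33) × (7/33) × (2/33) × (12/33) ≈ 0.000261221
P(author C | x) = 0.0145322 / 0.023813863 ≈ 0.610

0.610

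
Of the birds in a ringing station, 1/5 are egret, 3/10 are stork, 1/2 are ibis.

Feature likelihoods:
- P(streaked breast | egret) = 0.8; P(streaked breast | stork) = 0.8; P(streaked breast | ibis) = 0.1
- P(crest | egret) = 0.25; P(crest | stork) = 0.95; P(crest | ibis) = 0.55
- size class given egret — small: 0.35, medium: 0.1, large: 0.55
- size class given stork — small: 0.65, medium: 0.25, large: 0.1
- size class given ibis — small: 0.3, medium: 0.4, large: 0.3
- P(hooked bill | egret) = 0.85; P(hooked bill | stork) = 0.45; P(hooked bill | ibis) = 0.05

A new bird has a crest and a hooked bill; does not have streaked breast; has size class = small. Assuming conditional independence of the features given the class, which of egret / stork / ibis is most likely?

stork

egret: 0.2 × (1−0.8) × 0.25 × 0.35 × 0.85 = 0.002975
stork: 0.3 × (1−0.8) × 0.95 × 0.65 × 0.45 = 0.0166725
ibis: 0.5 × (1−0.1) × 0.55 × 0.3 × 0.05 = 0.0037125
Highest score → stork.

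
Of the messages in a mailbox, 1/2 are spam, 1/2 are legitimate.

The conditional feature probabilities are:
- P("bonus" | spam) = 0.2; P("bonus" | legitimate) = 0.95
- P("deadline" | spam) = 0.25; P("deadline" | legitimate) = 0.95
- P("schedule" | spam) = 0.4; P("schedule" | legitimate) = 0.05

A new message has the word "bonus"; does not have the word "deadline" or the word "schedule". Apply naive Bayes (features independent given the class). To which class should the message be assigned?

spam: 0.5 × 0.2 × (1−0.25) × (1−0.4) = 0.045
legitimate: 0.5 × 0.95 × (1−0.95) × (1−0.05) = 0.0225625
Highest score → spam.

spam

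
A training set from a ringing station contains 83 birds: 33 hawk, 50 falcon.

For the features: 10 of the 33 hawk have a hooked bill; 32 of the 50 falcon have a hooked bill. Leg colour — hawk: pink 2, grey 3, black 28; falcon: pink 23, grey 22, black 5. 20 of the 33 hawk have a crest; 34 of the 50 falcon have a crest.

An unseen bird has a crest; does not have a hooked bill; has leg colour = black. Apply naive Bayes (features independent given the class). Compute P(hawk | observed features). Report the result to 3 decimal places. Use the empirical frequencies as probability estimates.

0.906

hawk: (33/83) × (23/33) × (28/33) × (20/33) ≈ 0.142498
falcon: (50/83) × (18/50) × (5/50) × (34/50) ≈ 0.014747
P(hawk | x) = 0.142498 / 0.157245 ≈ 0.906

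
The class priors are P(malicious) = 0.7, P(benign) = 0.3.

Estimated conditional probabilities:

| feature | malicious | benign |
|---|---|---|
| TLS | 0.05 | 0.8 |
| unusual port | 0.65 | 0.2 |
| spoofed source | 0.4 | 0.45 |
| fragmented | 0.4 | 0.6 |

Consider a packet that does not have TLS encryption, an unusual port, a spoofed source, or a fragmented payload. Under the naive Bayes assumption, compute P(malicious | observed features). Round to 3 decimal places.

0.888

malicious: 0.7 × (1−0.05) × (1−0.65) × (1−0.4) × (1−0.4) = 0.08379
benign: 0.3 × (1−0.8) × (1−0.2) × (1−0.45) × (1−0.6) = 0.01056
P(malicious | x) = 0.08379 / 0.09435 ≈ 0.888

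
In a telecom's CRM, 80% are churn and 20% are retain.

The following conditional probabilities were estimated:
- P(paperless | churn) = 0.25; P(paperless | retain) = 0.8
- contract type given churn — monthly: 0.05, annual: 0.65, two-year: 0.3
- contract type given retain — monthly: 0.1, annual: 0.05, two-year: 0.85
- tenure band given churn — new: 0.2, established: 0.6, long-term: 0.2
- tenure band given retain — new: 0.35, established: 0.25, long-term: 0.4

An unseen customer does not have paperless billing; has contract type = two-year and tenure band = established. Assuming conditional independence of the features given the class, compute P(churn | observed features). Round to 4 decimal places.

0.9270

churn: 0.8 × (1−0.25) × 0.3 × 0.6 = 0.108
retain: 0.2 × (1−0.8) × 0.85 × 0.25 = 0.0085
P(churn | x) = 0.108 / 0.1165 ≈ 0.9270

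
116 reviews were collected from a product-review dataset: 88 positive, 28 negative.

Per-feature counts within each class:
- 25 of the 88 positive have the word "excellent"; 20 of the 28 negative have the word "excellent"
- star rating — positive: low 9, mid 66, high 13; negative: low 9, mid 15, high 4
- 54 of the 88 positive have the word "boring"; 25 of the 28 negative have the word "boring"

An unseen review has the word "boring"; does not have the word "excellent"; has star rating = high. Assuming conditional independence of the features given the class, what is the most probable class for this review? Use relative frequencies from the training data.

positive: (88/116) × (63/88) × (13/88) × (54/88) ≈ 0.0492328
negative: (28/116) × (8/28) × (4/28) × (25/28) ≈ 0.00879662
Highest score → positive.

positive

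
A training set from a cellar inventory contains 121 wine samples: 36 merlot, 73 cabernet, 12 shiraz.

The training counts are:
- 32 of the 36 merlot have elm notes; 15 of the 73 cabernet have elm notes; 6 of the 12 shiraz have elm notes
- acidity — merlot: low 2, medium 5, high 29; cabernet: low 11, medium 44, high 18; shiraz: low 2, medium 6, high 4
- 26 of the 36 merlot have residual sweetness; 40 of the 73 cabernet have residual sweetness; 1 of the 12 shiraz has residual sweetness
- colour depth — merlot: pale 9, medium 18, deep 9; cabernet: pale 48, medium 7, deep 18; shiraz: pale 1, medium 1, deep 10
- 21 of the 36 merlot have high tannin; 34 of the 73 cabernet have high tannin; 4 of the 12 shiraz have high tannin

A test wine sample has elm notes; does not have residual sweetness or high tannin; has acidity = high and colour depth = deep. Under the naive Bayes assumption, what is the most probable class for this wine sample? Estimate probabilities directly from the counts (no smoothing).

shiraz

merlot: (36/121) × (32/36) × (29/36) × (10/36) × (9/36) × (15/36) ≈ 0.00616434
cabernet: (73/121) × (15/73) × (18/73) × (33/73) × (18/73) × (39/73) ≈ 0.00182028
shiraz: (12/121) × (6/12) × (4/12) × (11/12) × (10/12) × (8/12) ≈ 0.00841751
Highest score → shiraz.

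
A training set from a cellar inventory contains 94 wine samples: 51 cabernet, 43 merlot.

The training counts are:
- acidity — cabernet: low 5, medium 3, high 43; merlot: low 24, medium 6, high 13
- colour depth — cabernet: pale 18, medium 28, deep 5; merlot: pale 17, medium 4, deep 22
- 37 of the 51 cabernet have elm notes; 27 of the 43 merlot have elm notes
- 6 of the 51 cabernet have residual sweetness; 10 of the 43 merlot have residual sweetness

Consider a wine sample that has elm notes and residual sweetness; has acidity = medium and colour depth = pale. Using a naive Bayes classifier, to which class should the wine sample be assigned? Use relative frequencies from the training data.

merlot

cabernet: (51/94) × (3/51) × (18/51) × (37/51) × (6/51) ≈ 0.000961409
merlot: (43/94) × (6/43) × (17/43) × (27/43) × (10/43) ≈ 0.00368494
Highest score → merlot.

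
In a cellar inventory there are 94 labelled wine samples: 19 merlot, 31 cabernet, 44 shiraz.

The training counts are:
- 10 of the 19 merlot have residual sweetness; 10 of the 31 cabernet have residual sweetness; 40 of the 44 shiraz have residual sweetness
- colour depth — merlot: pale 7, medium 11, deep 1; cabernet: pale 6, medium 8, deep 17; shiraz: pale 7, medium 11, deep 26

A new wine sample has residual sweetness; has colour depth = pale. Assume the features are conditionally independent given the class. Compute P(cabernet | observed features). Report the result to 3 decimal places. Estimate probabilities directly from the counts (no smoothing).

0.162

merlot: (19/94) × (10/19) × (7/19) ≈ 0.0391937
cabernet: (31/94) × (10/31) × (6/31) ≈ 0.0205903
shiraz: (44/94) × (40/44) × (7/44) ≈ 0.0676983
P(cabernet | x) = 0.0205903 / 0.1274823 ≈ 0.162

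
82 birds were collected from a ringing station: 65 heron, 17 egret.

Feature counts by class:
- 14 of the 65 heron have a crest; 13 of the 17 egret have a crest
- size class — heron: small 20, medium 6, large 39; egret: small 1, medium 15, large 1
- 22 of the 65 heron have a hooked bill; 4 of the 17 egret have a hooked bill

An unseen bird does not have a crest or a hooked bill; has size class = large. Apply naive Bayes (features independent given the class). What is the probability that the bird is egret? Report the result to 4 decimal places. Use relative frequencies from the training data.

0.0088

heron: (65/82) × (51/65) × (39/65) × (43/65) ≈ 0.246867
egret: (17/82) × (4/17) × (1/17) × (13/17) ≈ 0.00219428
P(egret | x) = 0.00219428 / 0.24906128 ≈ 0.0088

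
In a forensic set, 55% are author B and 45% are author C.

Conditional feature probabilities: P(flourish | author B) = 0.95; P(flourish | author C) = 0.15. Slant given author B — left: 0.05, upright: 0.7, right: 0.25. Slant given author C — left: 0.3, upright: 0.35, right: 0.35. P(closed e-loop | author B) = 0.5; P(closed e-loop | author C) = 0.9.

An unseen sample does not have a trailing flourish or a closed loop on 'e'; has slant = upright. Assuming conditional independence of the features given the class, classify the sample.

author C

author B: 0.55 × (1−0.95) × 0.7 × (1−0.5) = 0.009625
author C: 0.45 × (1−0.15) × 0.35 × (1−0.9) = 0.0133875
Highest score → author C.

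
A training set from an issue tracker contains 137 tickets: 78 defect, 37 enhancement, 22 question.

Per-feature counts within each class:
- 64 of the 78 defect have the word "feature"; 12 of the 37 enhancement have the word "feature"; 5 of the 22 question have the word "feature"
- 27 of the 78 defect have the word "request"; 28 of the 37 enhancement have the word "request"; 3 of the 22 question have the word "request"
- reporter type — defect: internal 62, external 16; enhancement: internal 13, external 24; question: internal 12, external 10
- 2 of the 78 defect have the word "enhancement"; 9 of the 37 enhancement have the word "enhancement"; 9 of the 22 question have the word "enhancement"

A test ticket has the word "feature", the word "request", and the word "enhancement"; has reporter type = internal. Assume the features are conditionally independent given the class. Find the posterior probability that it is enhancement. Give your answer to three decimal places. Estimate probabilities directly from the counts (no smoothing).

0.562

defect: (78/137) × (64/78) × (27/78) × (62/78) × (2/78) ≈ 0.0032958
enhancement: (37/137) × (12/37) × (28/37) × (13/37) × (9/37) ≈ 0.00566499
question: (22/137) × (5/22) × (3/22) × (12/22) × (9/22) ≈ 0.00111052
P(enhancement | x) = 0.00566499 / 0.01007131 ≈ 0.562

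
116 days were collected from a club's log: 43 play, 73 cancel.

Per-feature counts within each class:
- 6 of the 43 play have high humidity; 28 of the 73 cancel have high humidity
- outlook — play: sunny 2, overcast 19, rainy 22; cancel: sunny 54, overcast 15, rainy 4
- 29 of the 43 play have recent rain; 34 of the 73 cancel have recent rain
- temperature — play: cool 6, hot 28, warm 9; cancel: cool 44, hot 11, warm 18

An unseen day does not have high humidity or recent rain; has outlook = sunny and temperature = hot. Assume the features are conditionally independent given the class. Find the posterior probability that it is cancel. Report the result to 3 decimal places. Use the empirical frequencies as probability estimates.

0.880

play: (43/116) × (37/43) × (2/43) × (14/43) × (28/43) ≈ 0.00314524
cancel: (73/116) × (45/73) × (54/73) × (39/73) × (11/73) ≈ 0.0231013
P(cancel | x) = 0.0231013 / 0.02624654 ≈ 0.880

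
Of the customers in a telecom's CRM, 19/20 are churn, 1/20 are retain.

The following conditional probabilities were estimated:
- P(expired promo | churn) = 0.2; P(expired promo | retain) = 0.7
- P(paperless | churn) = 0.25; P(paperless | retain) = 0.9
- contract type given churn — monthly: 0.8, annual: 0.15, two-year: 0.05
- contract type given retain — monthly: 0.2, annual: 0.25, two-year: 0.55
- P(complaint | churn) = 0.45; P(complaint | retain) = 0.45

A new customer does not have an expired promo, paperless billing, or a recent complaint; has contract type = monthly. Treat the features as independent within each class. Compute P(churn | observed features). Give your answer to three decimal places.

churn: 0.95 × (1−0.2) × (1−0.25) × 0.8 × (1−0.45) = 0.2508
retain: 0.05 × (1−0.7) × (1−0.9) × 0.2 × (1−0.45) = 0.000165
P(churn | x) = 0.2508 / 0.250965 ≈ 0.999

0.999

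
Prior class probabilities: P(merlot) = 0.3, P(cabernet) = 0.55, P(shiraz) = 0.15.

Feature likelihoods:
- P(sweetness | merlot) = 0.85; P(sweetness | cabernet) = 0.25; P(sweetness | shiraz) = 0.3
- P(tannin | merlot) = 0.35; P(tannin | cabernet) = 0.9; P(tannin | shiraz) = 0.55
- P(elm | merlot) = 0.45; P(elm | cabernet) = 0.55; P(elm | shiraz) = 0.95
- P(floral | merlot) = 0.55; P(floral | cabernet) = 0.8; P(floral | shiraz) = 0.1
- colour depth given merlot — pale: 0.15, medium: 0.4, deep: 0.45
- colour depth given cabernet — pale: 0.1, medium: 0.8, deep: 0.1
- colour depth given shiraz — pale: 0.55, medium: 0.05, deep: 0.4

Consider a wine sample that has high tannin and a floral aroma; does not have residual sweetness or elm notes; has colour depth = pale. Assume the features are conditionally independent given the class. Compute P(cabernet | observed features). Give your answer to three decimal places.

merlot: 0.3 × (1−0.85) × 0.35 × (1−0.45) × 0.55 × 0.15 = 0.00071465625
cabernet: 0.55 × (1−0.25) × 0.9 × (1−0.55) × 0.8 × 0.1 = 0.013365
shiraz: 0.15 × (1−0.3) × 0.55 × (1−0.95) × 0.1 × 0.55 = 0.0001588125
P(cabernet | x) = 0.013365 / 0.01423846875 ≈ 0.939

0.939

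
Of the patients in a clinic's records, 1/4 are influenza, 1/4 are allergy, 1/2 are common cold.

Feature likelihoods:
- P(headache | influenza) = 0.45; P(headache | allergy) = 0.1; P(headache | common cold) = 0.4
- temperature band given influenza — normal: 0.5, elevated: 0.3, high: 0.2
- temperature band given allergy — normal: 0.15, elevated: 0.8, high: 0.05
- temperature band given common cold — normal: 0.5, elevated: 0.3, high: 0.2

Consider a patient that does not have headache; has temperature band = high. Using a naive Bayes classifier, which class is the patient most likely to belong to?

influenza: 0.25 × (1−0.45) × 0.2 = 0.0275
allergy: 0.25 × (1−0.1) × 0.05 = 0.01125
common cold: 0.5 × (1−0.4) × 0.2 = 0.06
Highest score → common cold.

common cold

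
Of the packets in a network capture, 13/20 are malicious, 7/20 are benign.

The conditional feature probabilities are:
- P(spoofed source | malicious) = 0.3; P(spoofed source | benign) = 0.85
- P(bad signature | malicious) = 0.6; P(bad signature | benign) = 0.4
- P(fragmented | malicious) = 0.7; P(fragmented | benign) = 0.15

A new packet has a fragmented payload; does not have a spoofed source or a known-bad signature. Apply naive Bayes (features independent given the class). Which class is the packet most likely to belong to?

malicious: 0.65 × (1−0.3) × (1−0.6) × 0.7 = 0.1274
benign: 0.35 × (1−0.85) × (1−0.4) × 0.15 = 0.004725
Highest score → malicious.

malicious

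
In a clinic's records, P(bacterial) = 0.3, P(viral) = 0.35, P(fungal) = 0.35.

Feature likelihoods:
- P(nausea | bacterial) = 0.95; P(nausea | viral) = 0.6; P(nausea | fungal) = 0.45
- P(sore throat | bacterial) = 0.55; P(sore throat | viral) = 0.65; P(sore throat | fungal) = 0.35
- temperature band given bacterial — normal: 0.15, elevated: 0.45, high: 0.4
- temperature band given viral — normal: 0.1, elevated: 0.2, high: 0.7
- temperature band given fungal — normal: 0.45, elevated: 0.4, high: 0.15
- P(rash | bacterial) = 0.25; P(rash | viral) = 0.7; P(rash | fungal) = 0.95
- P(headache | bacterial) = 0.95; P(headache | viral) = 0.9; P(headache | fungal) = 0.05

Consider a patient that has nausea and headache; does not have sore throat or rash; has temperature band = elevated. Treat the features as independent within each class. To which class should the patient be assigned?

bacterial: 0.3 × 0.95 × (1−0.55) × 0.45 × (1−0.25) × 0.95 = 0.04112015625
viral: 0.35 × 0.6 × (1−0.65) × 0.2 × (1−0.7) × 0.9 = 0.003969
fungal: 0.35 × 0.45 × (1−0.35) × 0.4 × (1−0.95) × 0.05 = 0.000102375
Highest score → bacterial.

bacterial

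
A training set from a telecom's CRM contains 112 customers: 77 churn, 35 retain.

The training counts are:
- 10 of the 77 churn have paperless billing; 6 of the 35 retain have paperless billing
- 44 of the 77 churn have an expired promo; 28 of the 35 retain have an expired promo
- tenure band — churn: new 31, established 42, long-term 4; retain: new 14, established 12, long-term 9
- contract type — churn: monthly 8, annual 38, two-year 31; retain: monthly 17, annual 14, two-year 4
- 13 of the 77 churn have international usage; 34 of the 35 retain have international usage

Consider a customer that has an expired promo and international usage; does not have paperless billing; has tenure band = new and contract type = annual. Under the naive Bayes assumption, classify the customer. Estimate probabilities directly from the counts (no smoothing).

churn: (77/112) × (67/77) × (44/77) × (31/77) × (38/77) × (13/77) ≈ 0.0114666
retain: (35/112) × (29/35) × (28/35) × (14/35) × (14/35) × (34/35) ≈ 0.0321959
Highest score → retain.

retain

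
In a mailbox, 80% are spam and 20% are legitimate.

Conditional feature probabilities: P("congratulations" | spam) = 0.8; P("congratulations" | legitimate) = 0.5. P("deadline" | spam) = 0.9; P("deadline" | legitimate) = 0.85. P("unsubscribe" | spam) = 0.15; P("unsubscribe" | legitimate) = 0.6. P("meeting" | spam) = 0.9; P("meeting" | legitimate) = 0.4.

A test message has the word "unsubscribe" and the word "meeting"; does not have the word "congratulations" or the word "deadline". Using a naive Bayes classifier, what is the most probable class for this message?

spam: 0.8 × (1−0.8) × (1−0.9) × 0.15 × 0.9 = 0.00216
legitimate: 0.2 × (1−0.5) × (1−0.85) × 0.6 × 0.4 = 0.0036
Highest score → legitimate.

legitimate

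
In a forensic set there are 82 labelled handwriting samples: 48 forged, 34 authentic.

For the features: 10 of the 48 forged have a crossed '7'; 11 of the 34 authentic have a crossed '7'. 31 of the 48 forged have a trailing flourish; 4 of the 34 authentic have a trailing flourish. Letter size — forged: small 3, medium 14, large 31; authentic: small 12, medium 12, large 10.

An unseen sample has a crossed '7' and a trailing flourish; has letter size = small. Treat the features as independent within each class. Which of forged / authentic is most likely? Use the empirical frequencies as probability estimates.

forged: (48/82) × (10/48) × (31/48) × (3/48) ≈ 0.00492251
authentic: (34/82) × (11/34) × (4/34) × (12/34) ≈ 0.00557009
Highest score → authentic.

authentic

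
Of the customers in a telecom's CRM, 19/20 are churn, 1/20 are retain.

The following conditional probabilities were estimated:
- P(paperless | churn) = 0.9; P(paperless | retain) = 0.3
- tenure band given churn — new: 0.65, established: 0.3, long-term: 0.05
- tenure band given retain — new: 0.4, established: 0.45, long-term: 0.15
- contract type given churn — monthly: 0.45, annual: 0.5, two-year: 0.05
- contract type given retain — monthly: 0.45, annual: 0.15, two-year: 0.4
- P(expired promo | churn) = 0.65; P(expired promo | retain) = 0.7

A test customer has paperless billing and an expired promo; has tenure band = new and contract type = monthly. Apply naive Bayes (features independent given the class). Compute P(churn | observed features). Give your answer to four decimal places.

0.9885

churn: 0.95 × 0.9 × 0.65 × 0.45 × 0.65 = 0.162556875
retain: 0.05 × 0.3 × 0.4 × 0.45 × 0.7 = 0.00189
P(churn | x) = 0.162556875 / 0.164446875 ≈ 0.9885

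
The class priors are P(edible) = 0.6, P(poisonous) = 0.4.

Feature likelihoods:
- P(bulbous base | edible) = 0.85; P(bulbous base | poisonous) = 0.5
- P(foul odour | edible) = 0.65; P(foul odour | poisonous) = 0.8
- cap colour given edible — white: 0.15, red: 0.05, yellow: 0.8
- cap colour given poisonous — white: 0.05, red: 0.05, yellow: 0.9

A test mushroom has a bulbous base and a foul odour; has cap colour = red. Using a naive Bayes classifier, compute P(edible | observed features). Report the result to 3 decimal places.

edible: 0.6 × 0.85 × 0.65 × 0.05 = 0.016575
poisonous: 0.4 × 0.5 × 0.8 × 0.05 = 0.008
P(edible | x) = 0.016575 / 0.024575 ≈ 0.674

0.674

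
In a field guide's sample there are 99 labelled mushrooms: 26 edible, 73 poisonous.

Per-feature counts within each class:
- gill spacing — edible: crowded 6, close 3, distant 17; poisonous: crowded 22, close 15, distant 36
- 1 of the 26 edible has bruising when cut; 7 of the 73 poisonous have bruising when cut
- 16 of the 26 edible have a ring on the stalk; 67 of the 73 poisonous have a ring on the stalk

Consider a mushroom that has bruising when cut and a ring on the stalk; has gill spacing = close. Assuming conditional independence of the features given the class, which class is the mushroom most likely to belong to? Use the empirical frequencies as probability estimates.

poisonous

edible: (26/99) × (3/26) × (1/26) × (16/26) ≈ 0.000717231
poisonous: (73/99) × (15/73) × (7/73) × (67/73) ≈ 0.0133347
Highest score → poisonous.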